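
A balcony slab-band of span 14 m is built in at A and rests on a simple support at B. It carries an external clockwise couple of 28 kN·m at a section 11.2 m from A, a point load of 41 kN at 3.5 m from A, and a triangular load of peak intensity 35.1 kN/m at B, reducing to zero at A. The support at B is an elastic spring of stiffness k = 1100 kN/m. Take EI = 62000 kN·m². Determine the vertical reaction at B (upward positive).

Take the reaction at B as the redundant and release it; the primary structure is a cantilever fixed at A.
Downward deflection at the released point B due to the loads:
  clockwise couple 28 at a = 11.2: M₀a(2L − a)/(2EI) = 2634/EI
  point load 41 at a = 3.5: Pa²(3L − a)/(6EI) = 3223/EI
  triangular load, peak 35.1 at the free end: 11w₀L⁴/(120EI) = 123603/EI
  δ_0 = 129460/EI
Tip deflection under a unit load at B: L³/(3EI) = 914.7/EI.
With EI = 62000 kN·m²: δ_0 = 2.0881 m and δ_{BB} = 0.014753 m/kN.
Compatibility — the spring shortens by R_B/k under the reaction it provides: δ_0 − R_B·δ_{BB} = R_B/k. With 1/k = 0.000909 m/kN, R_B = δ_0 / (δ_{BB} + 1/k) = 2.0881 / (0.014753 + 0.000909) = 133.3 kN.

R_B = 133.3 kN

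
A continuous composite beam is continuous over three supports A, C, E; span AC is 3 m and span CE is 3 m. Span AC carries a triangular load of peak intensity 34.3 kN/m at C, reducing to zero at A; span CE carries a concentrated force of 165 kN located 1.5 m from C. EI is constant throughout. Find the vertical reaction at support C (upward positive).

R_C = 154.6 kN

Insert a hinge at C; M_C is the redundant, and each span becomes simply supported.
End slopes at the hinge C, treating each span as simply supported:
  span AC: triangular load, peak 34.3: w₀L³/(45EI) = 20.58/EI
  span CE: point load 165 at a = 1.5: Pab(L + b)/(6LEI) = 92.81/EI
  relative rotation θ_0 = (20.58 + 92.81)/EI = 113.4/EI
A unit hogging moment at C produces rotation L₁/(3EI) + L₂/(3EI) = 2/EI.
Slope continuity at C: θ_0 = M_C·2/EI, so M_C = 113.4/2 = 56.7 kN·m (hogging).
Span AC, ΣM about A with M_C applied at C: R_C^{AC}·3 = 102.9 + 56.7, so R_C^{AC} = 53.2 kN and R_A = 51.45 − 53.2 = -1.749 kN.
Span CE, ΣM about E: R_C^{CE}·3 = 247.5 + 56.7, so R_C^{CE} = 101.4 kN and R_E = 165 − 101.4 = 63.6 kN.
R_C = 53.2 + 101.4 = 154.6 kN.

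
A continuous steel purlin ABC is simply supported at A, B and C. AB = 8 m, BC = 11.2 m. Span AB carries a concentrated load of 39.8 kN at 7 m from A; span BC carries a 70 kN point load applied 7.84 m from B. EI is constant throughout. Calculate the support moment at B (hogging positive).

Take M_B as the redundant. Released structure: two simple spans AB and BC with a hinge at B.
Rotations at B on the released spans (each span's end-slope, ×1/EI):
  span AB: point load 39.8 at a = 7: Pab(L + a)/(6LEI) = 87.06/EI
  span BC: point load 70 at a = 7.84: Pab(L + b)/(6LEI) = 399.5/EI
  relative rotation θ_0 = (87.06 + 399.5)/EI = 486.6/EI
A unit hogging moment at B produces rotation L₁/(3EI) + L₂/(3EI) = 6.4/EI.
Compatibility: M_B·(L₁+L₂)/(3EI) = θ_0, giving M_B = 76.03 kN·m (hogging).

M_B = 76.03 kN·m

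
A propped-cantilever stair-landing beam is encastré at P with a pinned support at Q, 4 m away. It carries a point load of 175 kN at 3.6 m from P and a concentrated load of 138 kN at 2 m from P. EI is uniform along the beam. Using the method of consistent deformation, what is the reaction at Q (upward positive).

Take the reaction at Q as the redundant and release it; the primary structure is a cantilever fixed at P.
Deflection at Q on the released cantilever, summing each load's contribution:
  point load 175 at a = 3.6: Pa²(3L − a)/(6EI) = 3175/EI
  point load 138 at a = 2: Pa²(3L − a)/(6EI) = 920/EI
  δ_0 = 4095/EI
Tip deflection under a unit load at Q: L³/(3EI) = 21.33/EI.
Compatibility at Q: δ_0 − R_Q·δ_{QQ} = 0, so R_Q = 4095/21.33 = 192 kN.

R_Q = 192 kN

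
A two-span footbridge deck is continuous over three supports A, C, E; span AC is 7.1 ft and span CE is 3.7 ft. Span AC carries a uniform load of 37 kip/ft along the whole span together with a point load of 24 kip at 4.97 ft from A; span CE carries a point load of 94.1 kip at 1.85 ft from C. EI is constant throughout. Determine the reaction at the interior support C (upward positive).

R_C = 275.6 kip

Take M_C as the redundant. Released structure: two simple spans AC and CE with a hinge at C.
End slopes at the hinge C, treating each span as simply supported:
  span AC: UDL 37: wL³/(24EI) = 551.8/EI
  span AC: point load 24 at a = 4.97: Pab(L + a)/(6LEI) = 71.99/EI
  span CE: point load 94.1 at a = 1.85: Pab(L + b)/(6LEI) = 80.51/EI
  relative rotation θ_0 = (623.8 + 80.51)/EI = 704.3/EI
A unit hogging moment at C produces rotation L₁/(3EI) + L₂/(3EI) = 3.6/EI.
Slope continuity at C: θ_0 = M_C·3.6/EI, so M_C = 704.3/3.6 = 195.6 kip·ft (hogging).
Span AC, ΣM about A with M_C applied at C: R_C^{AC}·7.1 = 1052 + 195.6, so R_C^{AC} = 175.7 kip and R_A = 286.7 − 175.7 = 111 kip.
Span CE, ΣM about E: R_C^{CE}·3.7 = 174.1 + 195.6, so R_C^{CE} = 99.92 kip and R_E = 94.1 − 99.92 = -5.824 kip.
R_C = 175.7 + 99.92 = 275.6 kip.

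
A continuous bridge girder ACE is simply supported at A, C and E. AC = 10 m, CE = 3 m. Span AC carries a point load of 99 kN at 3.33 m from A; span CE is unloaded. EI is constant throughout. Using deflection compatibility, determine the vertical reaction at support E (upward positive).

R_E = -37.58 kN

Insert a hinge at C; M_C is the redundant, and each span becomes simply supported.
Discontinuity in slope at C on the released structure — sum the simple-span end rotations:
  span AC: point load 99 at a = 3.33: Pab(L + a)/(6LEI) = 488.5/EI
  relative rotation θ_0 = (488.5 + 0)/EI = 488.5/EI
A unit hogging moment at C produces rotation L₁/(3EI) + L₂/(3EI) = 4.333/EI.
Compatibility: M_C·(L₁+L₂)/(3EI) = θ_0, giving M_C = 112.7 kN·m (hogging).
Span CE, ΣM about E: R_C^{CE}·3 = 0 + 112.7, so R_C^{CE} = 37.58 kN and R_E = 0 − 37.58 = -37.58 kN.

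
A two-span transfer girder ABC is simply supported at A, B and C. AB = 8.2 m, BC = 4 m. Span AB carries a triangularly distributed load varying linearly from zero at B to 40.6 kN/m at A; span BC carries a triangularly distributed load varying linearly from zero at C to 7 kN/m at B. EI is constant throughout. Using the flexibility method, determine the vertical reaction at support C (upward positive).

R_C = -22.7 kN

Take M_B as the redundant. Released structure: two simple spans AB and BC with a hinge at B.
Rotations at B on the released spans (each span's end-slope, ×1/EI):
  span AB: triangular load, peak 40.6: 7w₀L³/(360EI) = 435.3/EI
  span BC: triangular load, peak 7: w₀L³/(45EI) = 9.956/EI
  relative rotation θ_0 = (435.3 + 9.956)/EI = 445.2/EI
A unit hogging moment at B produces rotation L₁/(3EI) + L₂/(3EI) = 4.067/EI.
Compatibility: M_B·(L₁+L₂)/(3EI) = θ_0, giving M_B = 109.5 kN·m (hogging).
Span BC, ΣM about C: R_B^{BC}·4 = 37.33 + 109.5, so R_B^{BC} = 36.7 kN and R_C = 14 − 36.7 = -22.7 kN.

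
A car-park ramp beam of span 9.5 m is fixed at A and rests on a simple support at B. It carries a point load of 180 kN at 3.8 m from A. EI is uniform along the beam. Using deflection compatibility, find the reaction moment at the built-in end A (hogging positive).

M_A = 328.3 kN·m

Take the reaction at B as the redundant and release it; the primary structure is a cantilever fixed at A.
Free-end deflection of the primary structure under the applied loading (downward +):
  point load 180 at a = 3.8: Pa²(3L − a)/(6EI) = 10700/EI
Tip deflection under a unit load at B: L³/(3EI) = 285.8/EI.
Compatibility at B: δ_0 − R_B·δ_{BB} = 0, so R_B = 10700/285.8 = 37.44 kN.
Moment equilibrium about A: M_A = Σ(load moments about A) − R_B·L = 684 − 37.44×9.5 = 328.3 kN·m.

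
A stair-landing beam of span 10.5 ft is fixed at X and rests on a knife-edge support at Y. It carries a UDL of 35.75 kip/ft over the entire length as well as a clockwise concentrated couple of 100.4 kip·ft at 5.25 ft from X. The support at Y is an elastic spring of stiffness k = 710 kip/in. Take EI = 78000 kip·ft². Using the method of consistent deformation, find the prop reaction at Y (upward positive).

Choose R_Y as the redundant. The primary structure is the cantilever fixed at X.
Downward deflection at the released point Y due to the loads:
  UDL 35.75: wL⁴/(8EI) = 54318/EI
  clockwise couple 100.4 at a = 5.25: M₀a(2L − a)/(2EI) = 4151/EI
  δ_0 = 58469/EI
Tip deflection under a unit load at Y: L³/(3EI) = 385.9/EI.
With EI = 78000 kip·ft²: δ_0 = 0.7496 ft and δ_{YY} = 0.004947 ft/kip.
Compatibility — the spring shortens by R_Y/k under the reaction it provides: δ_0 − R_Y·δ_{YY} = R_Y/k. With 1/k = 1/(710×12) ft/kip = 0.000117 ft/kip, R_Y = δ_0 / (δ_{YY} + 1/k) = 0.7496 / (0.004947 + 0.000117) = 148 kip.

R_Y = 148 kip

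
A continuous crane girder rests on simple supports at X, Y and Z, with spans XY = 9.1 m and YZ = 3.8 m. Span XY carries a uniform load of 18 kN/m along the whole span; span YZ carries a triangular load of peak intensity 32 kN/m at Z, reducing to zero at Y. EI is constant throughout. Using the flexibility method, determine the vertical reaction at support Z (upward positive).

Release continuity at Y by inserting a hinge; the redundant is the internal moment M_Y. The primary structure is two simply-supported spans XY and YZ.
Discontinuity in slope at Y on the released structure — sum the simple-span end rotations:
  span XY: UDL 18: wL³/(24EI) = 565.2/EI
  span YZ: triangular load, peak 32: 7w₀L³/(360EI) = 34.14/EI
  relative rotation θ_0 = (565.2 + 34.14)/EI = 599.3/EI
A unit hogging moment at Y produces rotation L₁/(3EI) + L₂/(3EI) = 4.3/EI.
Compatibility: M_Y·(L₁+L₂)/(3EI) = θ_0, giving M_Y = 139.4 kN·m (hogging).
Span YZ, ΣM about Z: R_Y^{YZ}·3.8 = 77.01 + 139.4, so R_Y^{YZ} = 56.94 kN and R_Z = 60.8 − 56.94 = 3.855 kN.

R_Z = 3.855 kN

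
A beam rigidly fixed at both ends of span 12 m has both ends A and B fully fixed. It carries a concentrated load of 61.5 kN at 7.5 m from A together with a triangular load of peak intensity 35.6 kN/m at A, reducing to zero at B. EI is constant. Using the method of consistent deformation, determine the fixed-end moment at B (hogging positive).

Take the two fixed-end moments M_A, M_B as redundants; the released structure is the simple span AB.
On the primary (simply-supported) span, the end slopes from the loading are:
  at A: point load 61.5 at a = 7.5: Pab(L + b)/(6LEI) = 475.7/EI
  at B: point load 61.5 at a = 7.5: Pab(L + a)/(6LEI) = 562.1/EI
  at A: triangular load, peak 35.6: w₀L³/(45EI) = 1367/EI
  at B: triangular load, peak 35.6: 7w₀L³/(360EI) = 1196/EI
  θ_A0 = 1843/EI,  θ_B0 = 1758/EI
Flexibility coefficients: a unit moment at one end gives L/(3EI) there and L/(6EI) at the far end, so f₁₁ = f₂₂ = 4/EI and f₁₂ = f₂₁ = 2/EI.
Compatibility — zero rotation at each built-in end:
  4 M_A + 2 M_B = 1843
  2 M_A + 4 M_B = 1758
Solving the pair gives M_A = 321.2 kN·m and M_B = 279 kN·m (hogging).

M_B = 279 kN·m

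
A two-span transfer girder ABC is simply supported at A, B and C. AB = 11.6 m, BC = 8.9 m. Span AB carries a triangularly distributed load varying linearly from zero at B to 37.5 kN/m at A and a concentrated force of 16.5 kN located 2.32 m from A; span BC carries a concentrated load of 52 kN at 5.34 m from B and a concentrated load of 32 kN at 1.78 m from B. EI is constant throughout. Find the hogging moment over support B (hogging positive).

M_B = 228.5 kN·m

Release continuity at B by inserting a hinge; the redundant is the internal moment M_B. The primary structure is two simply-supported spans AB and BC.
Discontinuity in slope at B on the released structure — sum the simple-span end rotations:
  span AB: triangular load, peak 37.5: 7w₀L³/(360EI) = 1138/EI
  span AB: point load 16.5 at a = 2.32: Pab(L + a)/(6LEI) = 71.05/EI
  span BC: point load 52 at a = 5.34: Pab(L + b)/(6LEI) = 230.7/EI
  span BC: point load 32 at a = 1.78: Pab(L + b)/(6LEI) = 121.7/EI
  relative rotation θ_0 = (1209 + 352.3)/EI = 1562/EI
A unit hogging moment at B produces rotation L₁/(3EI) + L₂/(3EI) = 6.833/EI.
Slope continuity at B: θ_0 = M_B·6.833/EI, so M_B = 1562/6.833 = 228.5 kN·m (hogging).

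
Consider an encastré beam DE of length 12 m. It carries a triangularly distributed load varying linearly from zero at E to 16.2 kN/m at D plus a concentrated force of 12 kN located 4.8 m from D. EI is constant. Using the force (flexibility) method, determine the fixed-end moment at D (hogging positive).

Take the two fixed-end moments M_D, M_E as redundants; the released structure is the simple span DE.
Simple-span end rotations at D and E under the given loads:
  at D: triangular load, peak 16.2: w₀L³/(45EI) = 622.1/EI
  at E: triangular load, peak 16.2: 7w₀L³/(360EI) = 544.3/EI
  at D: point load 12 at a = 4.8: Pab(L + b)/(6LEI) = 110.6/EI
  at E: point load 12 at a = 4.8: Pab(L + a)/(6LEI) = 96.77/EI
  θ_D0 = 732.7/EI,  θ_E0 = 641.1/EI
Flexibility coefficients: a unit moment at one end gives L/(3EI) there and L/(6EI) at the far end, so f₁₁ = f₂₂ = 4/EI and f₁₂ = f₂₁ = 2/EI.
Compatibility — zero rotation at each built-in end:
  4 M_D + 2 M_E = 732.7
  2 M_D + 4 M_E = 641.1
Solving the pair gives M_D = 137.4 kN·m and M_E = 91.58 kN·m (hogging).

M_D = 137.4 kN·m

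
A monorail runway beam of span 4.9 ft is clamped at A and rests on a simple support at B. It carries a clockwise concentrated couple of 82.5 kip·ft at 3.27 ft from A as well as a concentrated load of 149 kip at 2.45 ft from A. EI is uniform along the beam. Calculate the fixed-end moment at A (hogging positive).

Take the reaction at B as the redundant and release it; the primary structure is a cantilever fixed at A.
Downward deflection at the released point B due to the loads:
  clockwise couple 82.5 at a = 3.27: M₀a(2L − a)/(2EI) = 880.8/EI
  point load 149 at a = 2.45: Pa²(3L − a)/(6EI) = 1826/EI
  δ_0 = 2707/EI
Flexibility coefficient — unit upward force at B: δ_{BB} = L³/(3EI) = 39.22/EI.
The prop prevents deflection at B: R_B = δ_0/δ_{BB} = 2707/39.22 = 69.02 kip.
Moment equilibrium about A: M_A = Σ(load moments about A) − R_B·L = 447.6 − 69.02×4.9 = 109.3 kip·ft.

M_A = 109.3 kip·ft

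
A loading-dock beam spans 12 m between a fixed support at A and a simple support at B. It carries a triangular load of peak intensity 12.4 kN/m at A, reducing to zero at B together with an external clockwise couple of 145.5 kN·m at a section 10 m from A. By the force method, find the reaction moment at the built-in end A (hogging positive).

M_A = 52.35 kN·m

Release the roller at B. Primary structure: cantilever fixed at A.
Primary-structure tip deflection at B by superposition:
  triangular load, peak 12.4 at the fixed end: w₀L⁴/(30EI) = 8571/EI
  clockwise couple 145.5 at a = 10: M₀a(2L − a)/(2EI) = 10185/EI
  δ_0 = 18756/EI
Flexibility coefficient — unit upward force at B: δ_{BB} = L³/(3EI) = 576/EI.
The prop prevents deflection at B: R_B = δ_0/δ_{BB} = 18756/576 = 32.56 kN.
Moment equilibrium about A: M_A = Σ(load moments about A) − R_B·L = 443.1 − 32.56×12 = 52.35 kN·m.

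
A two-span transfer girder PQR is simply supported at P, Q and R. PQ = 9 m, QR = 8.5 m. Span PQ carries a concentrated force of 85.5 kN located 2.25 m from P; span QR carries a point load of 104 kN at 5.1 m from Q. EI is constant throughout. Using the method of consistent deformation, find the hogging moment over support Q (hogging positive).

M_Q = 118.5 kN·m

Release continuity at Q by inserting a hinge; the redundant is the internal moment M_Q. The primary structure is two simply-supported spans PQ and QR.
End slopes at the hinge Q, treating each span as simply supported:
  span PQ: point load 85.5 at a = 2.25: Pab(L + a)/(6LEI) = 270.5/EI
  span QR: point load 104 at a = 5.1: Pab(L + b)/(6LEI) = 420.8/EI
  relative rotation θ_0 = (270.5 + 420.8)/EI = 691.3/EI
A unit hogging moment at Q produces rotation L₁/(3EI) + L₂/(3EI) = 5.833/EI.
Slope continuity at Q: θ_0 = M_Q·5.833/EI, so M_Q = 691.3/5.833 = 118.5 kN·m (hogging).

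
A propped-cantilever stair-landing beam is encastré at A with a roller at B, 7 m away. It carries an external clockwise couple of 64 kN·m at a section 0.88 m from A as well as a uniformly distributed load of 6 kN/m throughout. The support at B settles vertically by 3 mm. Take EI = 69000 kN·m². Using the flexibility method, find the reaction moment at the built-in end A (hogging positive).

Release the roller at B. Primary structure: cantilever fixed at A.
Deflection at B on the released cantilever, summing each load's contribution:
  clockwise couple 64 at a = 0.88: M₀a(2L − a)/(2EI) = 369.5/EI
  UDL 6: wL⁴/(8EI) = 1801/EI
  δ_0 = 2170/EI
Tip deflection under a unit load at B: L³/(3EI) = 114.3/EI.
With EI = 69000 kN·m²: δ_0 = 0.031452 m and δ_{BB} = 0.001657 m/kN.
Compatibility — the beam at B must follow the support down by 0.003 m: δ_0 − R_B·δ_{BB} = 0.003, so R_B = (0.031452 − 0.003)/0.001657 = 17.17 kN.
Moment equilibrium about A: M_A = Σ(load moments about A) − R_B·L = 211 − 17.17×7 = 90.8 kN·m.

M_A = 90.8 kN·m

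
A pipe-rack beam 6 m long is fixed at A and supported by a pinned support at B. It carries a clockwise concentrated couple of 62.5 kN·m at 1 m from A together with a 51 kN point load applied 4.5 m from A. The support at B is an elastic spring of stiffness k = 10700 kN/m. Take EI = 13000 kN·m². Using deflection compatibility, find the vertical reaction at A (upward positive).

Remove the prop at B; the released (primary) structure is a cantilever built in at A.
Free-end deflection of the primary structure under the applied loading (downward +):
  clockwise couple 62.5 at a = 1: M₀a(2L − a)/(2EI) = 343.8/EI
  point load 51 at a = 4.5: Pa²(3L − a)/(6EI) = 2324/EI
  δ_0 = 2667/EI
Tip deflection under a unit load at B: L³/(3EI) = 72/EI.
With EI = 13000 kN·m²: δ_0 = 0.20519 m and δ_{BB} = 0.005538 m/kN.
Compatibility — the spring shortens by R_B/k under the reaction it provides: δ_0 − R_B·δ_{BB} = R_B/k. With 1/k = 0.000093 m/kN, R_B = δ_0 / (δ_{BB} + 1/k) = 0.20519 / (0.005538 + 0.000093) = 36.43 kN.
Vertical equilibrium: R_A = ΣP − R_B = 51 − 36.43 = 14.57 kN.

R_A = 14.57 kN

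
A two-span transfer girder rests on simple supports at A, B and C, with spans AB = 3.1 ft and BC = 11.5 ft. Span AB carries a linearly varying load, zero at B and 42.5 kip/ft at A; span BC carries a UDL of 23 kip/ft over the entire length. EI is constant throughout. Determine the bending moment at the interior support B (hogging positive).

M_B = 304.5 kip·ft

Take M_B as the redundant. Released structure: two simple spans AB and BC with a hinge at B.
End slopes at the hinge B, treating each span as simply supported:
  span AB: triangular load, peak 42.5: 7w₀L³/(360EI) = 24.62/EI
  span BC: UDL 23: wL³/(24EI) = 1458/EI
  relative rotation θ_0 = (24.62 + 1458)/EI = 1482/EI
A unit hogging moment at B produces rotation L₁/(3EI) + L₂/(3EI) = 4.867/EI.
Compatibility: M_B·(L₁+L₂)/(3EI) = θ_0, giving M_B = 304.5 kip·ft (hogging).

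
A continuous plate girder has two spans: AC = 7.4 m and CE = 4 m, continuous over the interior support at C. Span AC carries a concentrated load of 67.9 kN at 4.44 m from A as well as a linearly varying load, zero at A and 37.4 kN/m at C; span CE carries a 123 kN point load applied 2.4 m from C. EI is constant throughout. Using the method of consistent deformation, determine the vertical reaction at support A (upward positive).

R_A = 48.93 kN

Insert a hinge at C; M_C is the redundant, and each span becomes simply supported.
End slopes at the hinge C, treating each span as simply supported:
  span AC: point load 67.9 at a = 4.44: Pab(L + a)/(6LEI) = 238/EI
  span AC: triangular load, peak 37.4: w₀L³/(45EI) = 336.8/EI
  span CE: point load 123 at a = 2.4: Pab(L + b)/(6LEI) = 110.2/EI
  relative rotation θ_0 = (574.8 + 110.2)/EI = 685/EI
A unit hogging moment at C produces rotation L₁/(3EI) + L₂/(3EI) = 3.8/EI.
Slope continuity at C: θ_0 = M_C·3.8/EI, so M_C = 685/3.8 = 180.3 kN·m (hogging).
Span AC, ΣM about A with M_C applied at C: R_C^{AC}·7.4 = 984.2 + 180.3, so R_C^{AC} = 157.4 kN and R_A = 206.3 − 157.4 = 48.93 kN.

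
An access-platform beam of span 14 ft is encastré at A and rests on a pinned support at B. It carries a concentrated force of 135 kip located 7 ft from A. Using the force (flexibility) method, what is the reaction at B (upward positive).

R_B = 42.19 kip

Release the roller at B. Primary structure: cantilever fixed at A.
Downward deflection at the released point B due to the loads:
  point load 135 at a = 7: Pa²(3L − a)/(6EI) = 38588/EI
Tip deflection under a unit load at B: L³/(3EI) = 914.7/EI.
The prop prevents deflection at B: R_B = δ_0/δ_{BB} = 38588/914.7 = 42.19 kip.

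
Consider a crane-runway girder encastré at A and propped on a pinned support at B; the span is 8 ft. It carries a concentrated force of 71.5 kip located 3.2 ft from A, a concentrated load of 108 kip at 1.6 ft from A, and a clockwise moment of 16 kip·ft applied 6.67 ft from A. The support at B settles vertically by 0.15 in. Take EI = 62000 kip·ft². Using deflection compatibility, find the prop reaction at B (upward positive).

Remove the prop at B; the released (primary) structure is a cantilever built in at A.
Free-end deflection of the primary structure under the applied loading (downward +):
  point load 71.5 at a = 3.2: Pa²(3L − a)/(6EI) = 2538/EI
  point load 108 at a = 1.6: Pa²(3L − a)/(6EI) = 1032/EI
  clockwise couple 16 at a = 6.67: M₀a(2L − a)/(2EI) = 497.8/EI
  δ_0 = 4068/EI
Tip deflection under a unit load at B: L³/(3EI) = 170.7/EI.
With EI = 62000 kip·ft²: δ_0 = 0.065616 ft and δ_{BB} = 0.002753 ft/kip.
Compatibility — the beam at B must follow the support down by 0.0125 ft: δ_0 − R_B·δ_{BB} = 0.0125, so R_B = (0.065616 − 0.0125)/0.002753 = 19.3 kip.

R_B = 19.3 kip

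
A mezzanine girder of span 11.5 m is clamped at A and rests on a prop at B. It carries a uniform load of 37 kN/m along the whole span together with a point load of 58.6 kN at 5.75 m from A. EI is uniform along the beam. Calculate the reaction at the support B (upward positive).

R_B = 177.9 kN

Remove the prop at B; the released (primary) structure is a cantilever built in at A.
Primary-structure tip deflection at B by superposition:
  UDL 37: wL⁴/(8EI) = 80892/EI
  point load 58.6 at a = 5.75: Pa²(3L − a)/(6EI) = 9284/EI
  δ_0 = 90175/EI
Flexibility coefficient — unit upward force at B: δ_{BB} = L³/(3EI) = 507/EI.
The prop prevents deflection at B: R_B = δ_0/δ_{BB} = 90175/507 = 177.9 kN.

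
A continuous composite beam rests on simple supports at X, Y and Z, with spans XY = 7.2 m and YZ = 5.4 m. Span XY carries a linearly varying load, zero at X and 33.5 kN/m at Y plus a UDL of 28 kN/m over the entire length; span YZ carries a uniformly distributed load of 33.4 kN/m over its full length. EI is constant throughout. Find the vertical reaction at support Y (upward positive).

R_Y = 343.3 kN

Take M_Y as the redundant. Released structure: two simple spans XY and YZ with a hinge at Y.
End slopes at the hinge Y, treating each span as simply supported:
  span XY: triangular load, peak 33.5: w₀L³/(45EI) = 277.9/EI
  span XY: UDL 28: wL³/(24EI) = 435.5/EI
  span YZ: UDL 33.4: wL³/(24EI) = 219.1/EI
  relative rotation θ_0 = (713.3 + 219.1)/EI = 932.5/EI
A unit hogging moment at Y produces rotation L₁/(3EI) + L₂/(3EI) = 4.2/EI.
Compatibility: M_Y·(L₁+L₂)/(3EI) = θ_0, giving M_Y = 222 kN·m (hogging).
Span XY, ΣM about X with M_Y applied at Y: R_Y^{XY}·7.2 = 1305 + 222, so R_Y^{XY} = 212 kN and R_X = 322.2 − 212 = 110.2 kN.
Span YZ, ΣM about Z: R_Y^{YZ}·5.4 = 487 + 222, so R_Y^{YZ} = 131.3 kN and R_Z = 180.4 − 131.3 = 49.07 kN.
R_Y = 212 + 131.3 = 343.3 kN.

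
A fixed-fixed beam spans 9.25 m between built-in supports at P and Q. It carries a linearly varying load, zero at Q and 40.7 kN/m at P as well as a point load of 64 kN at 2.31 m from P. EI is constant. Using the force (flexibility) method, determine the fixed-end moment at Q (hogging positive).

M_Q = 143.8 kN·m

Release both end moments; the primary structure is a simply-supported span PQ with redundants M_P and M_Q.
End rotations of the released simple span under the applied load (×1/EI):
  at P: triangular load, peak 40.7: w₀L³/(45EI) = 715.8/EI
  at Q: triangular load, peak 40.7: 7w₀L³/(360EI) = 626.3/EI
  at P: point load 64 at a = 2.31: Pab(L + b)/(6LEI) = 299.3/EI
  at Q: point load 64 at a = 2.31: Pab(L + a)/(6LEI) = 213.7/EI
  θ_P0 = 1015/EI,  θ_Q0 = 840.1/EI
Flexibility coefficients: a unit moment at one end gives L/(3EI) there and L/(6EI) at the far end, so f₁₁ = f₂₂ = 3.083/EI and f₁₂ = f₂₁ = 1.542/EI.
Compatibility — zero rotation at each built-in end:
  3.083 M_P + 1.542 M_Q = 1015
  1.542 M_P + 3.083 M_Q = 840.1
Solving the pair gives M_P = 257.3 kN·m and M_Q = 143.8 kN·m (hogging).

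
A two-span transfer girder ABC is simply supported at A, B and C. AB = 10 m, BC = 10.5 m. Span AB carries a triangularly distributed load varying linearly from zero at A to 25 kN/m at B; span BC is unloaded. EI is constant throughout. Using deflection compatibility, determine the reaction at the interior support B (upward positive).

Take M_B as the redundant. Released structure: two simple spans AB and BC with a hinge at B.
Rotations at B on the released spans (each span's end-slope, ×1/EI):
  span AB: triangular load, peak 25: w₀L³/(45EI) = 555.6/EI
  relative rotation θ_0 = (555.6 + 0)/EI = 555.6/EI
A unit hogging moment at B produces rotation L₁/(3EI) + L₂/(3EI) = 6.833/EI.
Compatibility: M_B·(L₁+L₂)/(3EI) = θ_0, giving M_B = 81.3 kN·m (hogging).
Span AB, ΣM about A with M_B applied at B: R_B^{AB}·10 = 833.3 + 81.3, so R_B^{AB} = 91.46 kN and R_A = 125 − 91.46 = 33.54 kN.
Span BC, ΣM about C: R_B^{BC}·10.5 = 0 + 81.3, so R_B^{BC} = 7.743 kN and R_C = 0 − 7.743 = -7.743 kN.
R_B = 91.46 + 7.743 = 99.21 kN.

R_B = 99.21 kN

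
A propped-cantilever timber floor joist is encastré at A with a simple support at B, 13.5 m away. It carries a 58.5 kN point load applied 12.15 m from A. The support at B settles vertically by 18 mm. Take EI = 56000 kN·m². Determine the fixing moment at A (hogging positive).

Choose R_B as the redundant. The primary structure is the cantilever fixed at A.
Primary-structure tip deflection at B by superposition:
  point load 58.5 at a = 12.15: Pa²(3L − a)/(6EI) = 40805/EI
Flexibility coefficient — unit upward force at B: δ_{BB} = L³/(3EI) = 820.1/EI.
With EI = 56000 kN·m²: δ_0 = 0.72866 m and δ_{BB} = 0.014645 m/kN.
Compatibility — the beam at B must follow the support down by 0.018 m: δ_0 − R_B·δ_{BB} = 0.018, so R_B = (0.72866 − 0.018)/0.014645 = 48.53 kN.
Moment equilibrium about A: M_A = Σ(load moments about A) − R_B·L = 710.8 − 48.53×13.5 = 55.69 kN·m.

M_A = 55.69 kN·m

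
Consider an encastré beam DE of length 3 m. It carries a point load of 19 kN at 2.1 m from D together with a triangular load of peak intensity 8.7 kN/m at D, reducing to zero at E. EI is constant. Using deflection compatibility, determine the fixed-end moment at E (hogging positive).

M_E = 10.99 kN·m

Release both end moments; the primary structure is a simply-supported span DE with redundants M_D and M_E.
End rotations of the released simple span under the applied load (×1/EI):
  at D: point load 19 at a = 2.1: Pab(L + b)/(6LEI) = 7.78/EI
  at E: point load 19 at a = 2.1: Pab(L + a)/(6LEI) = 10.17/EI
  at D: triangular load, peak 8.7: w₀L³/(45EI) = 5.22/EI
  at E: triangular load, peak 8.7: 7w₀L³/(360EI) = 4.567/EI
  θ_D0 = 13/EI,  θ_E0 = 14.74/EI
Flexibility coefficients: a unit moment at one end gives L/(3EI) there and L/(6EI) at the far end, so f₁₁ = f₂₂ = 1/EI and f₁₂ = f₂₁ = 0.5/EI.
Compatibility — zero rotation at each built-in end:
  1 M_D + 0.5 M_E = 13
  0.5 M_D + 1 M_E = 14.74
Solving the pair gives M_D = 7.506 kN·m and M_E = 10.99 kN·m (hogging).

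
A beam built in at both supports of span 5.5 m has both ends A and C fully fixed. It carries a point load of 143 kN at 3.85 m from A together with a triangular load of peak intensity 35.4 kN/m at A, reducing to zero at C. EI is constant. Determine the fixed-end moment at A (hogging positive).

Release both end moments; the primary structure is a simply-supported span AC with redundants M_A and M_C.
Simple-span end rotations at A and C under the given loads:
  at A: point load 143 at a = 3.85: Pab(L + b)/(6LEI) = 196.8/EI
  at C: point load 143 at a = 3.85: Pab(L + a)/(6LEI) = 257.4/EI
  at A: triangular load, peak 35.4: w₀L³/(45EI) = 130.9/EI
  at C: triangular load, peak 35.4: 7w₀L³/(360EI) = 114.5/EI
  θ_A0 = 327.7/EI,  θ_C0 = 371.9/EI
Flexibility coefficients: a unit moment at one end gives L/(3EI) there and L/(6EI) at the far end, so f₁₁ = f₂₂ = 1.833/EI and f₁₂ = f₂₁ = 0.9167/EI.
Compatibility — zero rotation at each built-in end:
  1.833 M_A + 0.9167 M_C = 327.7
  0.9167 M_A + 1.833 M_C = 371.9
Solving the pair gives M_A = 103.1 kN·m and M_C = 151.3 kN·m (hogging).

M_A = 103.1 kN·m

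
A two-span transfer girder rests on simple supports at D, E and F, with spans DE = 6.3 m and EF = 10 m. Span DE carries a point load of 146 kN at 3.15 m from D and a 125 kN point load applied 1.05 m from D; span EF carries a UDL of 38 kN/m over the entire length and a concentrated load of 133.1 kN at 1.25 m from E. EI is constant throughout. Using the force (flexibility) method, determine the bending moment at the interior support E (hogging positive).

M_E = 466.5 kN·m

Release continuity at E by inserting a hinge; the redundant is the internal moment M_E. The primary structure is two simply-supported spans DE and EF.
Discontinuity in slope at E on the released structure — sum the simple-span end rotations:
  span DE: point load 146 at a = 3.15: Pab(L + a)/(6LEI) = 362.2/EI
  span DE: point load 125 at a = 1.05: Pab(L + a)/(6LEI) = 134/EI
  span EF: UDL 38: wL³/(24EI) = 1583/EI
  span EF: point load 133.1 at a = 1.25: Pab(L + b)/(6LEI) = 454.9/EI
  relative rotation θ_0 = (496.2 + 2038)/EI = 2534/EI
A unit hogging moment at E produces rotation L₁/(3EI) + L₂/(3EI) = 5.433/EI.
Slope continuity at E: θ_0 = M_E·5.433/EI, so M_E = 2534/5.433 = 466.5 kN·m (hogging).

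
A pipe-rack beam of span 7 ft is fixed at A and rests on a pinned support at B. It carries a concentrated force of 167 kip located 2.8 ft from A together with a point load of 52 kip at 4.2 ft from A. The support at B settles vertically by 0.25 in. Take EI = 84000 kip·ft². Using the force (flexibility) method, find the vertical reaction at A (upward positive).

Choose R_B as the redundant. The primary structure is the cantilever fixed at A.
Free-end deflection of the primary structure under the applied loading (downward +):
  point load 167 at a = 2.8: Pa²(3L − a)/(6EI) = 3971/EI
  point load 52 at a = 4.2: Pa²(3L − a)/(6EI) = 2568/EI
  δ_0 = 6540/EI
Tip deflection under a unit load at B: L³/(3EI) = 114.3/EI.
With EI = 84000 kip·ft²: δ_0 = 0.077856 ft and δ_{BB} = 0.001361 ft/kip.
Compatibility — the beam at B must follow the support down by 0.02083 ft: δ_0 − R_B·δ_{BB} = 0.02083, so R_B = (0.077856 − 0.02083)/0.001361 = 41.89 kip.
Vertical equilibrium: R_A = ΣP − R_B = 219 − 41.89 = 177.1 kip.

R_A = 177.1 kip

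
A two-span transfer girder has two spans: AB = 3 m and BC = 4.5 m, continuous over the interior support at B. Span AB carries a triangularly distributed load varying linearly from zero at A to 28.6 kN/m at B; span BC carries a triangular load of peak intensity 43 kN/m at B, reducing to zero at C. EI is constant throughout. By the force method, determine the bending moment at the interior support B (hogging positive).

M_B = 41.69 kN·m

Take M_B as the redundant. Released structure: two simple spans AB and BC with a hinge at B.
End slopes at the hinge B, treating each span as simply supported:
  span AB: triangular load, peak 28.6: w₀L³/(45EI) = 17.16/EI
  span BC: triangular load, peak 43: w₀L³/(45EI) = 87.08/EI
  relative rotation θ_0 = (17.16 + 87.08)/EI = 104.2/EI
A unit hogging moment at B produces rotation L₁/(3EI) + L₂/(3EI) = 2.5/EI.
Slope continuity at B: θ_0 = M_B·2.5/EI, so M_B = 104.2/2.5 = 41.69 kN·m (hogging).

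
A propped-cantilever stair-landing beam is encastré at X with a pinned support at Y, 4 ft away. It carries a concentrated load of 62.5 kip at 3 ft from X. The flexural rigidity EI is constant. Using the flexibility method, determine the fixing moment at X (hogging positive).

M_X = 29.3 kip·ft

Release the roller at Y. Primary structure: cantilever fixed at X.
Downward deflection at the released point Y due to the loads:
  point load 62.5 at a = 3: Pa²(3L − a)/(6EI) = 843.8/EI
Tip deflection under a unit load at Y: L³/(3EI) = 21.33/EI.
Compatibility at Y: δ_0 − R_Y·δ_{YY} = 0, so R_Y = 843.8/21.33 = 39.55 kip.
Moment equilibrium about X: M_X = Σ(load moments about X) − R_Y·L = 187.5 − 39.55×4 = 29.3 kip·ft.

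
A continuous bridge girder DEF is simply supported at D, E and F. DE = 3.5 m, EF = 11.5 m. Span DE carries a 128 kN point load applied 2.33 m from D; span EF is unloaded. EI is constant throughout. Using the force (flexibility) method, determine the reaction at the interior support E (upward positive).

R_E = 92.43 kN

Insert a hinge at E; M_E is the redundant, and each span becomes simply supported.
End slopes at the hinge E, treating each span as simply supported:
  span DE: point load 128 at a = 2.33: Pab(L + a)/(6LEI) = 96.87/EI
  relative rotation θ_0 = (96.87 + 0)/EI = 96.87/EI
A unit hogging moment at E produces rotation L₁/(3EI) + L₂/(3EI) = 5/EI.
Slope continuity at E: θ_0 = M_E·5/EI, so M_E = 96.87/5 = 19.37 kN·m (hogging).
Span DE, ΣM about D with M_E applied at E: R_E^{DE}·3.5 = 298.2 + 19.37, so R_E^{DE} = 90.75 kN and R_D = 128 − 90.75 = 37.25 kN.
Span EF, ΣM about F: R_E^{EF}·11.5 = 0 + 19.37, so R_E^{EF} = 1.685 kN and R_F = 0 − 1.685 = -1.685 kN.
R_E = 90.75 + 1.685 = 92.43 kN.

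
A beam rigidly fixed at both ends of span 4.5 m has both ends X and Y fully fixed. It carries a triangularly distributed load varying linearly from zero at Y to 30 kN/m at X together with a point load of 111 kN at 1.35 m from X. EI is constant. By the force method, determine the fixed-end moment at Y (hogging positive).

Take the two fixed-end moments M_X, M_Y as redundants; the released structure is the simple span XY.
End rotations of the released simple span under the applied load (×1/EI):
  at X: triangular load, peak 30: w₀L³/(45EI) = 60.75/EI
  at Y: triangular load, peak 30: 7w₀L³/(360EI) = 53.16/EI
  at X: point load 111 at a = 1.35: Pab(L + b)/(6LEI) = 133.7/EI
  at Y: point load 111 at a = 1.35: Pab(L + a)/(6LEI) = 102.3/EI
  θ_X0 = 194.5/EI,  θ_Y0 = 155.4/EI
Flexibility coefficients: a unit moment at one end gives L/(3EI) there and L/(6EI) at the far end, so f₁₁ = f₂₂ = 1.5/EI and f₁₂ = f₂₁ = 0.75/EI.
Compatibility — zero rotation at each built-in end:
  1.5 M_X + 0.75 M_Y = 194.5
  0.75 M_X + 1.5 M_Y = 155.4
Solving the pair gives M_X = 103.8 kN·m and M_Y = 51.72 kN·m (hogging).

M_Y = 51.72 kN·m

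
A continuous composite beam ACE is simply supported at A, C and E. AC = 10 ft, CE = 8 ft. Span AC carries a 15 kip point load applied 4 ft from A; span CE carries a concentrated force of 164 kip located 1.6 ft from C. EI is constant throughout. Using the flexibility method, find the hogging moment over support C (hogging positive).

Take M_C as the redundant. Released structure: two simple spans AC and CE with a hinge at C.
End slopes at the hinge C, treating each span as simply supported:
  span AC: point load 15 at a = 4: Pab(L + a)/(6LEI) = 84/EI
  span CE: point load 164 at a = 1.6: Pab(L + b)/(6LEI) = 503.8/EI
  relative rotation θ_0 = (84 + 503.8)/EI = 587.8/EI
A unit hogging moment at C produces rotation L₁/(3EI) + L₂/(3EI) = 6/EI.
Compatibility: M_C·(L₁+L₂)/(3EI) = θ_0, giving M_C = 97.97 kip·ft (hogging).

M_C = 97.97 kip·ft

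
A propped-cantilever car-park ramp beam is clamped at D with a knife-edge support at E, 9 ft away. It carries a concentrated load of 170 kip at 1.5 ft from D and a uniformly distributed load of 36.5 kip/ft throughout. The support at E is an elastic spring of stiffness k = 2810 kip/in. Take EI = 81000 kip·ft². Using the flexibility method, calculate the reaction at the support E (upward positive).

R_E = 128.6 kip

Choose R_E as the redundant. The primary structure is the cantilever fixed at D.
Deflection at E on the released cantilever, summing each load's contribution:
  point load 170 at a = 1.5: Pa²(3L − a)/(6EI) = 1626/EI
  UDL 36.5: wL⁴/(8EI) = 29935/EI
  δ_0 = 31560/EI
Flexibility coefficient — unit upward force at E: δ_{EE} = L³/(3EI) = 243/EI.
With EI = 81000 kip·ft²: δ_0 = 0.38963 ft and δ_{EE} = 0.003 ft/kip.
Compatibility — the spring shortens by R_E/k under the reaction it provides: δ_0 − R_E·δ_{EE} = R_E/k. With 1/k = 1/(2810×12) ft/kip = 0.00003 ft/kip, R_E = δ_0 / (δ_{EE} + 1/k) = 0.38963 / (0.003 + 0.00003) = 128.6 kip.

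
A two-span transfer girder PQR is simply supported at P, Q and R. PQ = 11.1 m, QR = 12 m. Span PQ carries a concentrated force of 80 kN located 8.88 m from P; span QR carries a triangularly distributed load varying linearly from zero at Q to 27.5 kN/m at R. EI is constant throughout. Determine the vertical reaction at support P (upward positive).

Release continuity at Q by inserting a hinge; the redundant is the internal moment M_Q. The primary structure is two simply-supported spans PQ and QR.
End slopes at the hinge Q, treating each span as simply supported:
  span PQ: point load 80 at a = 8.88: Pab(L + a)/(6LEI) = 473.1/EI
  span QR: triangular load, peak 27.5: 7w₀L³/(360EI) = 924/EI
  relative rotation θ_0 = (473.1 + 924)/EI = 1397/EI
A unit hogging moment at Q produces rotation L₁/(3EI) + L₂/(3EI) = 7.7/EI.
Compatibility: M_Q·(L₁+L₂)/(3EI) = θ_0, giving M_Q = 181.4 kN·m (hogging).
Span PQ, ΣM about P with M_Q applied at Q: R_Q^{PQ}·11.1 = 710.4 + 181.4, so R_Q^{PQ} = 80.35 kN and R_P = 80 − 80.35 = -0.3464 kN.

R_P = -0.3464 kN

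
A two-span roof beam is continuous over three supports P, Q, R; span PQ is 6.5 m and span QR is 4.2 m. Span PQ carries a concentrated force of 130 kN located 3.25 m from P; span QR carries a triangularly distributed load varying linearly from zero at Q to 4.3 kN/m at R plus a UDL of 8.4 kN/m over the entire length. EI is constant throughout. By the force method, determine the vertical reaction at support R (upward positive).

R_R = -1.401 kN

Insert a hinge at Q; M_Q is the redundant, and each span becomes simply supported.
Rotations at Q on the released spans (each span's end-slope, ×1/EI):
  span PQ: point load 130 at a = 3.25: Pab(L + a)/(6LEI) = 343.3/EI
  span QR: triangular load, peak 4.3: 7w₀L³/(360EI) = 6.195/EI
  span QR: UDL 8.4: wL³/(24EI) = 25.93/EI
  relative rotation θ_0 = (343.3 + 32.13)/EI = 375.4/EI
A unit hogging moment at Q produces rotation L₁/(3EI) + L₂/(3EI) = 3.567/EI.
Slope continuity at Q: θ_0 = M_Q·3.567/EI, so M_Q = 375.4/3.567 = 105.3 kN·m (hogging).
Span QR, ΣM about R: R_Q^{QR}·4.2 = 86.73 + 105.3, so R_Q^{QR} = 45.71 kN and R_R = 44.31 − 45.71 = -1.401 kN.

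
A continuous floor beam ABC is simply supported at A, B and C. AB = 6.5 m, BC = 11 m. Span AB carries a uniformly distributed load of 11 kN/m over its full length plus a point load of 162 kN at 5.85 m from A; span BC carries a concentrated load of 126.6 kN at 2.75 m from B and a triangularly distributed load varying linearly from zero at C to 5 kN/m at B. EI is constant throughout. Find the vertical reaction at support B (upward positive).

Insert a hinge at B; M_B is the redundant, and each span becomes simply supported.
Rotations at B on the released spans (each span's end-slope, ×1/EI):
  span AB: UDL 11: wL³/(24EI) = 125.9/EI
  span AB: point load 162 at a = 5.85: Pab(L + a)/(6LEI) = 195.1/EI
  span BC: point load 126.6 at a = 2.75: Pab(L + b)/(6LEI) = 837.7/EI
  span BC: triangular load, peak 5: w₀L³/(45EI) = 147.9/EI
  relative rotation θ_0 = (320.9 + 985.6)/EI = 1307/EI
A unit hogging moment at B produces rotation L₁/(3EI) + L₂/(3EI) = 5.833/EI.
Compatibility: M_B·(L₁+L₂)/(3EI) = θ_0, giving M_B = 224 kN·m (hogging).
Span AB, ΣM about A with M_B applied at B: R_B^{AB}·6.5 = 1180 + 224, so R_B^{AB} = 216 kN and R_A = 233.5 − 216 = 17.49 kN.
Span BC, ΣM about C: R_B^{BC}·11 = 1246 + 224, so R_B^{BC} = 133.6 kN and R_C = 154.1 − 133.6 = 20.45 kN.
R_B = 216 + 133.6 = 349.7 kN.

R_B = 349.7 kN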